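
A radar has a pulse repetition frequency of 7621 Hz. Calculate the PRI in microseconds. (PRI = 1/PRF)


PRI = 1/7621 = 0.0001312164 s = 131.2 us

131.2 us


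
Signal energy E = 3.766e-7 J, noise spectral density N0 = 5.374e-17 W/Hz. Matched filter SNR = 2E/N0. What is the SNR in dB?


SNR_lin = 2 * 3.766e-7 / 5.374e-17 = 1.402e10
SNR_dB = 10*log10(1.402e10) = 101.5 dB

101.5 dB


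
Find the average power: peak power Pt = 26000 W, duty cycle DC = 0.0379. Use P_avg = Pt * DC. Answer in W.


P_avg = 26000 * 0.0379 = 985.4 W

985.4 W


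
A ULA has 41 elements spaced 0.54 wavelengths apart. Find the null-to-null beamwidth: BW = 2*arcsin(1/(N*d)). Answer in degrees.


1/(N*d) = 1/(41*0.54) = 0.045167
BW = 2*arcsin(0.045167) = 5.2 degrees

5.2 degrees


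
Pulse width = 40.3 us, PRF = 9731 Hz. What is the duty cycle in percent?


DC = 40.3e-6 * 9731 * 100 = 39.22%

39.22%


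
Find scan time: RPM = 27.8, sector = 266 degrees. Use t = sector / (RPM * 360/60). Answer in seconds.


t = 266 / (27.8 * 360) * 60 = 1.59 s

1.59 s


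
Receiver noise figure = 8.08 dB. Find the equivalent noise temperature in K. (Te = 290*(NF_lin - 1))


NF_lin = 10^(8.08/10) = 6.426877
Te = 290 * (6.426877 - 1) = 1573.8 K

1573.8 K


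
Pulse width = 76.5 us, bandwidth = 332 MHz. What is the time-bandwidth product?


TBP = 76.5 * 332 = 25398.0

25398.0


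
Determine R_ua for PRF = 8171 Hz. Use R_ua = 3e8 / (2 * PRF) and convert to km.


R_ua = 3e8 / (2 * 8171) = 18357.6 m = 18.4 km

18.4 km


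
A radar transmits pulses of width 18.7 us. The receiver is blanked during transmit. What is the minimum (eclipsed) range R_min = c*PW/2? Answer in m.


R_min = 3e8 * 18.7e-6 / 2 = 2805.0 m

2805.0 m


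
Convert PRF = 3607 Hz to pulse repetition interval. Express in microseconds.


PRI = 1/3607 = 0.0002772387 s = 277.2 us

277.2 us


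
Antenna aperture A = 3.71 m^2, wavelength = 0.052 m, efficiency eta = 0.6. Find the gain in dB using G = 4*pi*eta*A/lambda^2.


G_linear = 4*pi*0.6*3.71/0.052^2 = 10344.95
G_dB = 10*log10(10344.95) = 40.1 dB

40.1 dB


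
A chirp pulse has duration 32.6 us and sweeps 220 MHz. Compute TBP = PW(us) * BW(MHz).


TBP = 32.6 * 220 = 7172.0

7172.0


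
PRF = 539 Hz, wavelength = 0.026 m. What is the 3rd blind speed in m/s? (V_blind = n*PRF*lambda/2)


V_blind = 3 * 539 * 0.026 / 2 = 21.0 m/s

21.0 m/s


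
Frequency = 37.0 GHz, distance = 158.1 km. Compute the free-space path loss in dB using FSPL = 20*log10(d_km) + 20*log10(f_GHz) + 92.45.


20*log10(158.1) = 43.98
20*log10(37.0) = 31.36
FSPL = 167.8 dB

167.8 dB


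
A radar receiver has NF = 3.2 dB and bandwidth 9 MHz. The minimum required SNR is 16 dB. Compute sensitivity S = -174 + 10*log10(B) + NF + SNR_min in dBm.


10*log10(9000000.0) = 69.54
S = -174 + 69.54 + 3.2 + 16 = -85.3 dBm

-85.3 dBm


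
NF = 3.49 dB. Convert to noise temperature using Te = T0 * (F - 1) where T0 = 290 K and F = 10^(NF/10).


NF_lin = 10^(3.49/10) = 2.233572
Te = 290 * (2.233572 - 1) = 357.7 K

357.7 K


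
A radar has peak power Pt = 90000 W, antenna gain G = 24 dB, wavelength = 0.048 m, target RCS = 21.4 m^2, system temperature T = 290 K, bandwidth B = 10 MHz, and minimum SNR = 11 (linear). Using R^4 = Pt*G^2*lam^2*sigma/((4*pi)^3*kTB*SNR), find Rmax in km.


G_lin = 10^(24/10) = 251.188643
R^4 = 90000 * 251.188643^2 * 0.048^2 * 21.4 / ((4*pi)^3 * 1.38e-23 * 290 * 10000000.0 * 11)
R^4 = 3.20508e17 m^4
R_max = (3.20508e17)^(1/4) = 23793.6 m = 23.8 km

23.8 km


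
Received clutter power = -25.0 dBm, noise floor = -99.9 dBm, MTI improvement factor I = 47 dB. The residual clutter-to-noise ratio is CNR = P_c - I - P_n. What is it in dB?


CNR = -25.0 - 47 - (-99.9) = 27.9 dB

27.9 dB


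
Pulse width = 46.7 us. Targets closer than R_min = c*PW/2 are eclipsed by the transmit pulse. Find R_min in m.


R_min = 3e8 * 46.7e-6 / 2 = 7005.0 m

7005.0 m


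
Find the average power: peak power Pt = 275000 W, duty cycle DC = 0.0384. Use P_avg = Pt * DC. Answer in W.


P_avg = 275000 * 0.0384 = 10560.0 W

10560.0 W


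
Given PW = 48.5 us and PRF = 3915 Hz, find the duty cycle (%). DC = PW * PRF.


DC = 48.5e-6 * 3915 * 100 = 18.99%

18.99%


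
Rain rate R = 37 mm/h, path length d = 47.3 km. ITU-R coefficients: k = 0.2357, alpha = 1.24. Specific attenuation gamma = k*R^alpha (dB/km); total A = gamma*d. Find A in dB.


gamma = 0.2357 * 37^1.24 = 20.745778 dB/km
A = 20.745778 * 47.3 = 981.28 dB

981.28 dB


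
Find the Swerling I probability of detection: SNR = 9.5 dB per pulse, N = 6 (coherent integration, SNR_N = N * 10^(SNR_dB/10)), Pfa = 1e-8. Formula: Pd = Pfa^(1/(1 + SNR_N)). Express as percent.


SNR_lin = 10^(9.5/10) = 8.91251
SNR_N = 6 * 8.91251 = 53.47506
1/(1 + SNR_N) = 1/54.47506 = 0.018357
Pd = (1e-8)^0.018357 = 0.71309
Pd = 71.3%

71.3%


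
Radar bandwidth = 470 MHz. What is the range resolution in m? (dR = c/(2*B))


dR = 3e8 / (2 * 470000000.0) = 0.32 m

0.32 m


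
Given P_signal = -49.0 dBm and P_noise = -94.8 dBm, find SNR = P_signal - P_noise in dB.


SNR = -49.0 - (-94.8) = 45.8 dB

45.8 dB


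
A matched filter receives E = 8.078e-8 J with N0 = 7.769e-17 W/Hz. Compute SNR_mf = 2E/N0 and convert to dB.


SNR_lin = 2 * 8.078e-8 / 7.769e-17 = 2.08e9
SNR_dB = 10*log10(2.08e9) = 93.2 dB

93.2 dB


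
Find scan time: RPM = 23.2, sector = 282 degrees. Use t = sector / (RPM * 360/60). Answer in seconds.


t = 282 / (23.2 * 360) * 60 = 2.03 s

2.03 s


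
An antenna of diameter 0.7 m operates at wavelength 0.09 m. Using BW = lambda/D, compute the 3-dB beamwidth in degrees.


BW_rad = 0.09 / 0.7 = 0.128571
BW_deg = 7.37 degrees

7.37 degrees


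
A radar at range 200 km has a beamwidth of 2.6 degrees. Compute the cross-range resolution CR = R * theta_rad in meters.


BW_rad = 0.045378561
CR = 200000 * 0.045378561 = 9075.7 m

9075.7 m


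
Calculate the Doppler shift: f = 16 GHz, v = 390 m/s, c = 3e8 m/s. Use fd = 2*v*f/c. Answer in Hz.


fd = 2 * 390 * 16000000000.0 / 3e8 = 41600.0 Hz

41600.0 Hz


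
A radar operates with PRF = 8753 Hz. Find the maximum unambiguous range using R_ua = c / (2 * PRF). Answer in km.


R_ua = 3e8 / (2 * 8753) = 17137.0 m = 17.1 km

17.1 km


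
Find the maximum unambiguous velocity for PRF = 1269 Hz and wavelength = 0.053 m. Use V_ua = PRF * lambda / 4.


V_ua = 1269 * 0.053 / 4 = 16.8 m/s

16.8 m/s


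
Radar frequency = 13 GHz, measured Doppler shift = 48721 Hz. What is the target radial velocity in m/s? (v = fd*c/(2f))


v = 48721 * 3e8 / (2 * 13000000000.0) = 562.2 m/s

562.2 m/s


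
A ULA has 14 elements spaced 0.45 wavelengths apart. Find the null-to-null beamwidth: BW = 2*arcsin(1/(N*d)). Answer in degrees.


1/(N*d) = 1/(14*0.45) = 0.15873
BW = 2*arcsin(0.15873) = 18.3 degrees

18.3 degrees


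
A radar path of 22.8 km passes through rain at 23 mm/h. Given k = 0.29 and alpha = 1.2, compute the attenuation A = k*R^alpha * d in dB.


gamma = 0.29 * 23^1.2 = 12.487382 dB/km
A = 12.487382 * 22.8 = 284.71 dB

284.71 dB


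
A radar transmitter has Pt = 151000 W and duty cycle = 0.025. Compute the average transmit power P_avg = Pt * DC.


P_avg = 151000 * 0.025 = 3775.0 W

3775.0 W


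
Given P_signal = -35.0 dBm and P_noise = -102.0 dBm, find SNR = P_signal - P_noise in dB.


SNR = -35.0 - (-102.0) = 67.0 dB

67.0 dB


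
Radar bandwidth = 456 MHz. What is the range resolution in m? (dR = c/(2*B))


dR = 3e8 / (2 * 456000000.0) = 0.33 m

0.33 m


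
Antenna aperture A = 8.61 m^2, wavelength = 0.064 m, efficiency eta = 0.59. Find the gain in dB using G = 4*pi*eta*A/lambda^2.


G_linear = 4*pi*0.59*8.61/0.064^2 = 15584.94
G_dB = 10*log10(15584.94) = 41.9 dB

41.9 dB


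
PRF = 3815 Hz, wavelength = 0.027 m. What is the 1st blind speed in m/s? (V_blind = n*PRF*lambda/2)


V_blind = 1 * 3815 * 0.027 / 2 = 51.5 m/s

51.5 m/s


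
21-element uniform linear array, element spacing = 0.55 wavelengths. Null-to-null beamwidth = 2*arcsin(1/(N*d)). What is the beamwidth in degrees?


1/(N*d) = 1/(21*0.55) = 0.08658
BW = 2*arcsin(0.08658) = 9.9 degrees

9.9 degrees


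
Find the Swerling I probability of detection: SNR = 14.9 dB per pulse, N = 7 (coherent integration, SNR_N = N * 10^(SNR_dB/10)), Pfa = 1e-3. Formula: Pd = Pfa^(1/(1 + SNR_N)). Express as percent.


SNR_lin = 10^(14.9/10) = 30.90295
SNR_N = 7 * 30.90295 = 216.32065
1/(1 + SNR_N) = 1/217.32065 = 0.0046015
Pd = (1e-3)^0.0046015 = 0.96871
Pd = 96.9%

96.9%


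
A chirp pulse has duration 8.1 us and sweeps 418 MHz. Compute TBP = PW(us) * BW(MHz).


TBP = 8.1 * 418 = 3385.8

3385.8


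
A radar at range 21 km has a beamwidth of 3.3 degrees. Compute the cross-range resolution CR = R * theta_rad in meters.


BW_rad = 0.057595865
CR = 21000 * 0.057595865 = 1209.5 m

1209.5 m


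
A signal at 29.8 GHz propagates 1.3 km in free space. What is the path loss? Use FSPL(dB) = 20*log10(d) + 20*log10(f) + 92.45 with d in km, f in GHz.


20*log10(1.3) = 2.28
20*log10(29.8) = 29.48
FSPL = 124.2 dB

124.2 dB


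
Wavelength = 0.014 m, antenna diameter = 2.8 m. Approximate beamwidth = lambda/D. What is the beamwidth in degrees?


BW_rad = 0.014 / 2.8 = 0.005
BW_deg = 0.29 degrees

0.29 degrees


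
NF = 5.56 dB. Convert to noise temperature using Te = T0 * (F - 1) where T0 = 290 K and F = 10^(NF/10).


NF_lin = 10^(5.56/10) = 3.597493
Te = 290 * (3.597493 - 1) = 753.3 K

753.3 K


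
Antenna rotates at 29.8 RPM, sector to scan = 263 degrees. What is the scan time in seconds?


t = 263 / (29.8 * 360) * 60 = 1.47 s

1.47 s


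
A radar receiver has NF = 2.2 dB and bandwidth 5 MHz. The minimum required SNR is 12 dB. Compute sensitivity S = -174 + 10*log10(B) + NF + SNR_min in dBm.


10*log10(5000000.0) = 66.99
S = -174 + 66.99 + 2.2 + 12 = -92.8 dBm

-92.8 dBm


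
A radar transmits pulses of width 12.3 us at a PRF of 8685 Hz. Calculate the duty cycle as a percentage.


DC = 12.3e-6 * 8685 * 100 = 10.68%

10.68%


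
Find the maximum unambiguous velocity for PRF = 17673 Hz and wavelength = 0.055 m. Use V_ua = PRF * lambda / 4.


V_ua = 17673 * 0.055 / 4 = 243.0 m/s

243.0 m/s


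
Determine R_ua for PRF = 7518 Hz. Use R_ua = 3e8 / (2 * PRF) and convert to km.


R_ua = 3e8 / (2 * 7518) = 19952.1 m = 20.0 km

20.0 km


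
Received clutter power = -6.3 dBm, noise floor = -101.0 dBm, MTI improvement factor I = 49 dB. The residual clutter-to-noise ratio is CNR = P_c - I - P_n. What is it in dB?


CNR = -6.3 - 49 - (-101.0) = 45.7 dB

45.7 dB


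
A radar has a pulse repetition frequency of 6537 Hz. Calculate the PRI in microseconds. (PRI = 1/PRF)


PRI = 1/6537 = 0.0001529754 s = 153.0 us

153.0 us


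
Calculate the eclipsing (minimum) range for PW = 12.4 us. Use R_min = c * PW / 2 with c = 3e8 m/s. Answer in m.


R_min = 3e8 * 12.4e-6 / 2 = 1860.0 m

1860.0 m


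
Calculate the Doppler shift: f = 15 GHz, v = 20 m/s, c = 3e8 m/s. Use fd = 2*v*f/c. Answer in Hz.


fd = 2 * 20 * 15000000000.0 / 3e8 = 2000.0 Hz

2000.0 Hz


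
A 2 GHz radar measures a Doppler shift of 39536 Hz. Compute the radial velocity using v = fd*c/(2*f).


v = 39536 * 3e8 / (2 * 2000000000.0) = 2965.2 m/s

2965.2 m/s


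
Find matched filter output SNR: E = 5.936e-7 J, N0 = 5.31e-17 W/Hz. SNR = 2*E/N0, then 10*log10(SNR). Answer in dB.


SNR_lin = 2 * 5.936e-7 / 5.31e-17 = 2.236e10
SNR_dB = 10*log10(2.236e10) = 103.5 dB

103.5 dB


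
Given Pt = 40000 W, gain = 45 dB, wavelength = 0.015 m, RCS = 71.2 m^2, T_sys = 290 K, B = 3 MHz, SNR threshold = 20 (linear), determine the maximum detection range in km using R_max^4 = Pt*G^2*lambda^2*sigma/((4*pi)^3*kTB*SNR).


G_lin = 10^(45/10) = 31622.776602
R^4 = 40000 * 31622.776602^2 * 0.015^2 * 71.2 / ((4*pi)^3 * 1.38e-23 * 290 * 3000000.0 * 20)
R^4 = 1.34482e21 m^4
R_max = (1.34482e21)^(1/4) = 191498.8 m = 191.5 km

191.5 km


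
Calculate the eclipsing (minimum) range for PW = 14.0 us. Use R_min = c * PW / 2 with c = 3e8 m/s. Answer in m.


R_min = 3e8 * 14.0e-6 / 2 = 2100.0 m

2100.0 m


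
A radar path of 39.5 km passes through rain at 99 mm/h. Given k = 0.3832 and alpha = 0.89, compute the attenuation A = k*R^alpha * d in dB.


gamma = 0.3832 * 99^0.89 = 22.884468 dB/km
A = 22.884468 * 39.5 = 903.94 dB

903.94 dB


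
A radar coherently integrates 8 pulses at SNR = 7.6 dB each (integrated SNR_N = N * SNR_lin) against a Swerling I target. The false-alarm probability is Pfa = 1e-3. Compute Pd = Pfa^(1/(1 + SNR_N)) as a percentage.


SNR_lin = 10^(7.6/10) = 5.7544
SNR_N = 8 * 5.7544 = 46.0352
1/(1 + SNR_N) = 1/47.0352 = 0.0212607
Pd = (1e-3)^0.0212607 = 0.86341
Pd = 86.3%

86.3%


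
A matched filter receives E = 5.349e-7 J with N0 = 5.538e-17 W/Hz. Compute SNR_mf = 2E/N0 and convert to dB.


SNR_lin = 2 * 5.349e-7 / 5.538e-17 = 1.932e10
SNR_dB = 10*log10(1.932e10) = 102.9 dB

102.9 dB


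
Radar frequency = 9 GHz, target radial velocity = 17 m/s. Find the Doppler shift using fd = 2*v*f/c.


fd = 2 * 17 * 9000000000.0 / 3e8 = 1020.0 Hz

1020.0 Hz


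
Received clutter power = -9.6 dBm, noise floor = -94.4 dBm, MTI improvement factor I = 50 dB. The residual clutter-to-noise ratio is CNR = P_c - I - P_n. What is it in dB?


CNR = -9.6 - 50 - (-94.4) = 34.8 dB

34.8 dB


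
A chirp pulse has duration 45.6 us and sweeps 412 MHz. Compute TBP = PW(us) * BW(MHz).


TBP = 45.6 * 412 = 18787.2

18787.2


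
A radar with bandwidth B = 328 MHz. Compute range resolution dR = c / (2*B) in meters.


dR = 3e8 / (2 * 328000000.0) = 0.46 m

0.46 m


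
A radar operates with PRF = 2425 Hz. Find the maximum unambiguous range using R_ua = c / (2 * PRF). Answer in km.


R_ua = 3e8 / (2 * 2425) = 61855.7 m = 61.9 km

61.9 km


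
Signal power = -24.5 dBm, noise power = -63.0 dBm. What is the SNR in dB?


SNR = -24.5 - (-63.0) = 38.5 dB

38.5 dB


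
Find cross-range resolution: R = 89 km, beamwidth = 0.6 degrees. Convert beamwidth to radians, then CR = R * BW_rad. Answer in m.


BW_rad = 0.010471976
CR = 89000 * 0.010471976 = 932.0 m

932.0 m


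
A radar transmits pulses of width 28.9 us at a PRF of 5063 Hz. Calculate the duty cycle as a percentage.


DC = 28.9e-6 * 5063 * 100 = 14.63%

14.63%


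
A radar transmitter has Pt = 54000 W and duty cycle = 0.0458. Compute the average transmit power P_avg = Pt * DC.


P_avg = 54000 * 0.0458 = 2473.2 W

2473.2 W


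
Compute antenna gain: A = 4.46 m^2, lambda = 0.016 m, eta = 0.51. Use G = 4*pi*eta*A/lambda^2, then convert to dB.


G_linear = 4*pi*0.51*4.46/0.016^2 = 111654.17
G_dB = 10*log10(111654.17) = 50.5 dB

50.5 dB


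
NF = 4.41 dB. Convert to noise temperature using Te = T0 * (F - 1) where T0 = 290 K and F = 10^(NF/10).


NF_lin = 10^(4.41/10) = 2.760578
Te = 290 * (2.760578 - 1) = 510.6 K

510.6 K


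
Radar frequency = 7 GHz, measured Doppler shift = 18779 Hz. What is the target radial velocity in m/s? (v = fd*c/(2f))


v = 18779 * 3e8 / (2 * 7000000000.0) = 402.4 m/s

402.4 m/s


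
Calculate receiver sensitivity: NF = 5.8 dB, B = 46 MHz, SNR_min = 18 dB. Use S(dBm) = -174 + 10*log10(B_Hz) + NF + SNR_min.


10*log10(46000000.0) = 76.63
S = -174 + 76.63 + 5.8 + 18 = -73.6 dBm

-73.6 dBm


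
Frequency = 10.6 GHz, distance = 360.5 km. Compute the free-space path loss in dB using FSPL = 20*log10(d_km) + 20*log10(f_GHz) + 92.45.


20*log10(360.5) = 51.14
20*log10(10.6) = 20.51
FSPL = 164.1 dB

164.1 dB


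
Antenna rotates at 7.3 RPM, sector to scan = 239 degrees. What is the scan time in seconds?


t = 239 / (7.3 * 360) * 60 = 5.46 s

5.46 s


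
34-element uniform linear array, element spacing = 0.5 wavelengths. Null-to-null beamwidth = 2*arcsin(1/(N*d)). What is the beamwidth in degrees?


1/(N*d) = 1/(34*0.5) = 0.058824
BW = 2*arcsin(0.058824) = 6.7 degrees

6.7 degrees


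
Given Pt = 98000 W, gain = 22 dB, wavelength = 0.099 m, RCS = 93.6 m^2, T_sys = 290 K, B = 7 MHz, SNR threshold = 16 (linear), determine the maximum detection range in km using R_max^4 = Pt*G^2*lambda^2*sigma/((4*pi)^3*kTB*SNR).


G_lin = 10^(22/10) = 158.489319
R^4 = 98000 * 158.489319^2 * 0.099^2 * 93.6 / ((4*pi)^3 * 1.38e-23 * 290 * 7000000.0 * 16)
R^4 = 2.53891e18 m^4
R_max = (2.53891e18)^(1/4) = 39917.4 m = 39.9 km

39.9 km


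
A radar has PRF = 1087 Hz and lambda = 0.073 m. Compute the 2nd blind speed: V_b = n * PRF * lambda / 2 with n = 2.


V_blind = 2 * 1087 * 0.073 / 2 = 79.4 m/s

79.4 m/s


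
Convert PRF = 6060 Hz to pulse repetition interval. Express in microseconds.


PRI = 1/6060 = 0.0001650165 s = 165.0 us

165.0 us


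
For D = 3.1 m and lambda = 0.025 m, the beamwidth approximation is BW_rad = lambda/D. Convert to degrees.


BW_rad = 0.025 / 3.1 = 0.008065
BW_deg = 0.46 degrees

0.46 degrees


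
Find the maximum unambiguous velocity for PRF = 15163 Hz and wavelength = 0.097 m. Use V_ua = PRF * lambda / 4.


V_ua = 15163 * 0.097 / 4 = 367.7 m/s

367.7 m/s


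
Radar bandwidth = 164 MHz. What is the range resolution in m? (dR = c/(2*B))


dR = 3e8 / (2 * 164000000.0) = 0.91 m

0.91 m


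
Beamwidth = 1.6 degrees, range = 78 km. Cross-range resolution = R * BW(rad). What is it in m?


BW_rad = 0.027925268
CR = 78000 * 0.027925268 = 2178.2 m

2178.2 m


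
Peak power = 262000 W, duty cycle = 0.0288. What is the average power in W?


P_avg = 262000 * 0.0288 = 7545.6 W

7545.6 W


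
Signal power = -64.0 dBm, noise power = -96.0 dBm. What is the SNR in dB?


SNR = -64.0 - (-96.0) = 32.0 dB

32.0 dB


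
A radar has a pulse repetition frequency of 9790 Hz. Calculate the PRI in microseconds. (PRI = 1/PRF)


PRI = 1/9790 = 0.000102145 s = 102.1 us

102.1 us


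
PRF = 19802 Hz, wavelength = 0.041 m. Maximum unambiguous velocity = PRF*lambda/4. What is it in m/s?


V_ua = 19802 * 0.041 / 4 = 203.0 m/s

203.0 m/s


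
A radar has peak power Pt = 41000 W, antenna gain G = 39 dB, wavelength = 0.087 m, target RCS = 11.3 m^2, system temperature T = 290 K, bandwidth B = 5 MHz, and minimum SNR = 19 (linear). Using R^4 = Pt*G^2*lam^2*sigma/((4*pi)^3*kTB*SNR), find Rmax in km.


G_lin = 10^(39/10) = 7943.282347
R^4 = 41000 * 7943.282347^2 * 0.087^2 * 11.3 / ((4*pi)^3 * 1.38e-23 * 290 * 5000000.0 * 19)
R^4 = 2.93272e20 m^4
R_max = (2.93272e20)^(1/4) = 130863.2 m = 130.9 km

130.9 km


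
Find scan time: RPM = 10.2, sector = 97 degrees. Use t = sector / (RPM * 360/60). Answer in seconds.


t = 97 / (10.2 * 360) * 60 = 1.58 s

1.58 s


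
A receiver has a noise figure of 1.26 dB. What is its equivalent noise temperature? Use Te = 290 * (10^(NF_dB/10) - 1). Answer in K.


NF_lin = 10^(1.26/10) = 1.336596
Te = 290 * (1.336596 - 1) = 97.6 K

97.6 K


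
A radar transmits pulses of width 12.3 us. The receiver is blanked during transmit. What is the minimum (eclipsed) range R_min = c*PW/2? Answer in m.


R_min = 3e8 * 12.3e-6 / 2 = 1845.0 m

1845.0 m


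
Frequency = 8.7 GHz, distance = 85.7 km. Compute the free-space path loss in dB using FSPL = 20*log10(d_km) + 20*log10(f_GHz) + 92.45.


20*log10(85.7) = 38.66
20*log10(8.7) = 18.79
FSPL = 149.9 dB

149.9 dB


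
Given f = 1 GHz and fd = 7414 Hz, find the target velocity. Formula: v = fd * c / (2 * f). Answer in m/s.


v = 7414 * 3e8 / (2 * 1000000000.0) = 1112.1 m/s

1112.1 m/s


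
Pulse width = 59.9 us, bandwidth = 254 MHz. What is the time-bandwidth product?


TBP = 59.9 * 254 = 15214.6

15214.6


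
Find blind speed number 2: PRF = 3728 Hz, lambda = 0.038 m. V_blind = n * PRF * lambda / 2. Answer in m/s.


V_blind = 2 * 3728 * 0.038 / 2 = 141.7 m/s

141.7 m/s


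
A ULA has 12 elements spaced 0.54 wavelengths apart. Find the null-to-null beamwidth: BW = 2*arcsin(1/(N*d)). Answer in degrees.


1/(N*d) = 1/(12*0.54) = 0.154321
BW = 2*arcsin(0.154321) = 17.8 degrees

17.8 degrees


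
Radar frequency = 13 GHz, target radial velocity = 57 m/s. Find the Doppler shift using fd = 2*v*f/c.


fd = 2 * 57 * 13000000000.0 / 3e8 = 4940.0 Hz

4940.0 Hz


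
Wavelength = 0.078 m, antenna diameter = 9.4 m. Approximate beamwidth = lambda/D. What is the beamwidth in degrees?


BW_rad = 0.078 / 9.4 = 0.008298
BW_deg = 0.48 degrees

0.48 degrees


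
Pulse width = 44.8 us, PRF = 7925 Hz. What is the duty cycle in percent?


DC = 44.8e-6 * 7925 * 100 = 35.5%

35.5%


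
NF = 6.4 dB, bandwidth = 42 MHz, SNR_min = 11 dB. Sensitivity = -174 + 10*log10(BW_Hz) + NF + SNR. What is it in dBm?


10*log10(42000000.0) = 76.23
S = -174 + 76.23 + 6.4 + 11 = -80.4 dBm

-80.4 dBm


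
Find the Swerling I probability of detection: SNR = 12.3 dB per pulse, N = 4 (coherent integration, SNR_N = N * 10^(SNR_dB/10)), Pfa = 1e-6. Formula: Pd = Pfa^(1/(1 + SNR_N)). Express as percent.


SNR_lin = 10^(12.3/10) = 16.98244
SNR_N = 4 * 16.98244 = 67.92976
1/(1 + SNR_N) = 1/68.92976 = 0.0145075
Pd = (1e-6)^0.0145075 = 0.81838
Pd = 81.8%

81.8%


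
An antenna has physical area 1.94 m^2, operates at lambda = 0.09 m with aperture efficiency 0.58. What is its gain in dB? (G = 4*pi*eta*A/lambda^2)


G_linear = 4*pi*0.58*1.94/0.09^2 = 1745.64
G_dB = 10*log10(1745.64) = 32.4 dB

32.4 dB


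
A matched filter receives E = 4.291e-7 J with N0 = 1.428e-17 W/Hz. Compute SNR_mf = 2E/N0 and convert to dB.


SNR_lin = 2 * 4.291e-7 / 1.428e-17 = 6.01e10
SNR_dB = 10*log10(6.01e10) = 107.8 dB

107.8 dB


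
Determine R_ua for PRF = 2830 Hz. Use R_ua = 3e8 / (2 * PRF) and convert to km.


R_ua = 3e8 / (2 * 2830) = 53003.5 m = 53.0 km

53.0 km


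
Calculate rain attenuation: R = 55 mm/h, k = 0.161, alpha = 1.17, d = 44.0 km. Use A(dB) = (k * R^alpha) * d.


gamma = 0.161 * 55^1.17 = 17.500491 dB/km
A = 17.500491 * 44.0 = 770.02 dB

770.02 dB


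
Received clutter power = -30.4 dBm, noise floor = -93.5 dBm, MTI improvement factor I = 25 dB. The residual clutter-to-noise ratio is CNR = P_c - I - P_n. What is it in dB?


CNR = -30.4 - 25 - (-93.5) = 38.1 dB

38.1 dB


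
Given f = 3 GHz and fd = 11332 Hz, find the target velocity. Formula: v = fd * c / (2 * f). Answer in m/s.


v = 11332 * 3e8 / (2 * 3000000000.0) = 566.6 m/s

566.6 m/s


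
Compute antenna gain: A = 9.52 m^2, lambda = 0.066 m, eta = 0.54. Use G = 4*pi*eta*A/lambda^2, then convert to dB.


G_linear = 4*pi*0.54*9.52/0.066^2 = 14830.39
G_dB = 10*log10(14830.39) = 41.7 dB

41.7 dB


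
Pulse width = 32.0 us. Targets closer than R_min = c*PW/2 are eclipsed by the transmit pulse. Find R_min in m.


R_min = 3e8 * 32.0e-6 / 2 = 4800.0 m

4800.0 m


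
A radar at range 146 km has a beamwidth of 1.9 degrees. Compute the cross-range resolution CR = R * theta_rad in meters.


BW_rad = 0.033161256
CR = 146000 * 0.033161256 = 4841.5 m

4841.5 m


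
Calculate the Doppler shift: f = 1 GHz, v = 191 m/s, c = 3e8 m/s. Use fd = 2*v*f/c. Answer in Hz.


fd = 2 * 191 * 1000000000.0 / 3e8 = 1273.3 Hz

1273.3 Hz


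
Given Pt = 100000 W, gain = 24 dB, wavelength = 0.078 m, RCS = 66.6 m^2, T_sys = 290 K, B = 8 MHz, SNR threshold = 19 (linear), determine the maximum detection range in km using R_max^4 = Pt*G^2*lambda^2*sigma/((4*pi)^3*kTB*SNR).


G_lin = 10^(24/10) = 251.188643
R^4 = 100000 * 251.188643^2 * 0.078^2 * 66.6 / ((4*pi)^3 * 1.38e-23 * 290 * 8000000.0 * 19)
R^4 = 2.11794e18 m^4
R_max = (2.11794e18)^(1/4) = 38148.6 m = 38.1 km

38.1 km


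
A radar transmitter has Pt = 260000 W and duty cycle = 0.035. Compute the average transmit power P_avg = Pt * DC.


P_avg = 260000 * 0.035 = 9100.0 W

9100.0 W


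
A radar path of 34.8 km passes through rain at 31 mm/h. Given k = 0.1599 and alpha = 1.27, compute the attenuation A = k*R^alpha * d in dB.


gamma = 0.1599 * 31^1.27 = 12.527887 dB/km
A = 12.527887 * 34.8 = 435.97 dB

435.97 dB


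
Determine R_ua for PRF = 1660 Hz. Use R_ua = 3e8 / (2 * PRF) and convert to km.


R_ua = 3e8 / (2 * 1660) = 90361.4 m = 90.4 km

90.4 km


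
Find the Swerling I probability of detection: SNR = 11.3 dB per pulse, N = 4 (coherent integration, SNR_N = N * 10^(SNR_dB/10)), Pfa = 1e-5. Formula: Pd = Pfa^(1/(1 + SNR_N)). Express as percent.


SNR_lin = 10^(11.3/10) = 13.48963
SNR_N = 4 * 13.48963 = 53.95852
1/(1 + SNR_N) = 1/54.95852 = 0.0181955
Pd = (1e-5)^0.0181955 = 0.811
Pd = 81.1%

81.1%


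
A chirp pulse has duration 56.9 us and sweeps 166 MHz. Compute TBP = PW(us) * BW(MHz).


TBP = 56.9 * 166 = 9445.4

9445.4


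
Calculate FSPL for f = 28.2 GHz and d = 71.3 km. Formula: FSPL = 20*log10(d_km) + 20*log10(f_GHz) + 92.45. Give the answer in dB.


20*log10(71.3) = 37.06
20*log10(28.2) = 29.0
FSPL = 158.5 dB

158.5 dB


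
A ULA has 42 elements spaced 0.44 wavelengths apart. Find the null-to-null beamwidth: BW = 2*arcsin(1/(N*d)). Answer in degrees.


1/(N*d) = 1/(42*0.44) = 0.054113
BW = 2*arcsin(0.054113) = 6.2 degrees

6.2 degrees


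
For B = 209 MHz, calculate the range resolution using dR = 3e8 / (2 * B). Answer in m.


dR = 3e8 / (2 * 209000000.0) = 0.72 m

0.72 m


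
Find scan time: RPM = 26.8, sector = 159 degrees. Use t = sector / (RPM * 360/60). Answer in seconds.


t = 159 / (26.8 * 360) * 60 = 0.99 s

0.99 s


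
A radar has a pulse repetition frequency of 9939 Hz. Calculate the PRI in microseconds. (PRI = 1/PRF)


PRI = 1/9939 = 0.0001006137 s = 100.6 us

100.6 us


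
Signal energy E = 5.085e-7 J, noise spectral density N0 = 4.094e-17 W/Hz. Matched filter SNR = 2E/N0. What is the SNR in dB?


SNR_lin = 2 * 5.085e-7 / 4.094e-17 = 2.484e10
SNR_dB = 10*log10(2.484e10) = 104.0 dB

104.0 dB


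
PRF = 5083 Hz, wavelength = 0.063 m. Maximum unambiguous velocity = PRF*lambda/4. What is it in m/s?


V_ua = 5083 * 0.063 / 4 = 80.1 m/s

80.1 m/s


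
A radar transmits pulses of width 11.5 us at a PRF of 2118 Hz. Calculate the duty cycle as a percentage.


DC = 11.5e-6 * 2118 * 100 = 2.44%

2.44%


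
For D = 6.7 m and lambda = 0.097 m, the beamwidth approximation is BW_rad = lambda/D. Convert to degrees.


BW_rad = 0.097 / 6.7 = 0.014478
BW_deg = 0.83 degrees

0.83 degrees


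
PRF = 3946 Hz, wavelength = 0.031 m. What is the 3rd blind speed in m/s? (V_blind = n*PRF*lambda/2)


V_blind = 3 * 3946 * 0.031 / 2 = 183.5 m/s

183.5 m/s


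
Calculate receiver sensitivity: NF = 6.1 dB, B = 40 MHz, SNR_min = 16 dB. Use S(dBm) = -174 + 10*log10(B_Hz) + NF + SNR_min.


10*log10(40000000.0) = 76.02
S = -174 + 76.02 + 6.1 + 16 = -75.9 dBm

-75.9 dBm


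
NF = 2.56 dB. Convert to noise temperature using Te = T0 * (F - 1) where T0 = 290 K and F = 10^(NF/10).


NF_lin = 10^(2.56/10) = 1.803018
Te = 290 * (1.803018 - 1) = 232.9 K

232.9 K


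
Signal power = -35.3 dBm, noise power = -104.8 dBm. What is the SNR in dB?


SNR = -35.3 - (-104.8) = 69.5 dB

69.5 dB


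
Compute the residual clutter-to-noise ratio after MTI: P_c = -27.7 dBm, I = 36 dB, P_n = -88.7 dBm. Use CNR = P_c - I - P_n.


CNR = -27.7 - 36 - (-88.7) = 25.0 dB

25.0 dB


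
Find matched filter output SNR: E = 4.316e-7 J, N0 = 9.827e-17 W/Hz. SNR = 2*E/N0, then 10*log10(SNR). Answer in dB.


SNR_lin = 2 * 4.316e-7 / 9.827e-17 = 8.784e9
SNR_dB = 10*log10(8.784e9) = 99.4 dB

99.4 dB


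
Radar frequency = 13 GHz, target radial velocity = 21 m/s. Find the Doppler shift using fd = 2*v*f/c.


fd = 2 * 21 * 13000000000.0 / 3e8 = 1820.0 Hz

1820.0 Hz


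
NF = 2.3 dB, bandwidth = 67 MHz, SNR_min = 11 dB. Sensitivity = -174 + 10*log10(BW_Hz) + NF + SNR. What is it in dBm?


10*log10(67000000.0) = 78.26
S = -174 + 78.26 + 2.3 + 11 = -82.4 dBm

-82.4 dBm


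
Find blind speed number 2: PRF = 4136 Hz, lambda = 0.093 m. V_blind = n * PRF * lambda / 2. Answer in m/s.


V_blind = 2 * 4136 * 0.093 / 2 = 384.6 m/s

384.6 m/s


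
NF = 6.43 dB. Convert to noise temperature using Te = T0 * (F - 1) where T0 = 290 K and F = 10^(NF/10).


NF_lin = 10^(6.43/10) = 4.395416
Te = 290 * (4.395416 - 1) = 984.7 K

984.7 K


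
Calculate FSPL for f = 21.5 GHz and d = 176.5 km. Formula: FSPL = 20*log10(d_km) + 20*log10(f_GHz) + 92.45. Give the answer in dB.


20*log10(176.5) = 44.93
20*log10(21.5) = 26.65
FSPL = 164.0 dB

164.0 dB


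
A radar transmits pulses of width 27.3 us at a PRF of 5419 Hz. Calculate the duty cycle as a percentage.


DC = 27.3e-6 * 5419 * 100 = 14.79%

14.79%


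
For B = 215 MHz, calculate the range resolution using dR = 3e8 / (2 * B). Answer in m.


dR = 3e8 / (2 * 215000000.0) = 0.7 m

0.7 m


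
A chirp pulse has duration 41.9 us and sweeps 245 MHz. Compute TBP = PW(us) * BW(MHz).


TBP = 41.9 * 245 = 10265.5

10265.5


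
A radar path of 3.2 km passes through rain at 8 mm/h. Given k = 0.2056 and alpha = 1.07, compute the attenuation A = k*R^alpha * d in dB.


gamma = 0.2056 * 8^1.07 = 1.902521 dB/km
A = 1.902521 * 3.2 = 6.09 dB

6.09 dB


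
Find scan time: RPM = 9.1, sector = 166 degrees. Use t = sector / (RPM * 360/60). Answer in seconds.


t = 166 / (9.1 * 360) * 60 = 3.04 s

3.04 s


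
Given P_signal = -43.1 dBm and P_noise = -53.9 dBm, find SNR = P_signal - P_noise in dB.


SNR = -43.1 - (-53.9) = 10.8 dB

10.8 dB


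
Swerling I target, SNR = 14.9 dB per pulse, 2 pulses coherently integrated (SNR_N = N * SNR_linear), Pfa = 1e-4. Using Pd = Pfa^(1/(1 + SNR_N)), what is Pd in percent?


SNR_lin = 10^(14.9/10) = 30.90295
SNR_N = 2 * 30.90295 = 61.8059
1/(1 + SNR_N) = 1/62.8059 = 0.0159221
Pd = (1e-4)^0.0159221 = 0.8636
Pd = 86.4%

86.4%


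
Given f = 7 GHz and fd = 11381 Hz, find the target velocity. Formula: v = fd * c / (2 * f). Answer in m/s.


v = 11381 * 3e8 / (2 * 7000000000.0) = 243.9 m/s

243.9 m/s


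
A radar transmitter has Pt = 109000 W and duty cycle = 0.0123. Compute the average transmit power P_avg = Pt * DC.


P_avg = 109000 * 0.0123 = 1340.7 W

1340.7 W


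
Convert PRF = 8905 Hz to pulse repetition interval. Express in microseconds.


PRI = 1/8905 = 0.0001122965 s = 112.3 us

112.3 us


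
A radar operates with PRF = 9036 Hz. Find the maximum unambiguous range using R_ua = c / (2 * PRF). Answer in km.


R_ua = 3e8 / (2 * 9036) = 16600.3 m = 16.6 km

16.6 km


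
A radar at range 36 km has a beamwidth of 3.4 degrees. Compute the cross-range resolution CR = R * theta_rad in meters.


BW_rad = 0.059341195
CR = 36000 * 0.059341195 = 2136.3 m

2136.3 m


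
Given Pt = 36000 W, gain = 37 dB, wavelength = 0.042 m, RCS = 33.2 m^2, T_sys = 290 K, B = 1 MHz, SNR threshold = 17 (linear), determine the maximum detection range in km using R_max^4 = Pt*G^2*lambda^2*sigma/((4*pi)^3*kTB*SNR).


G_lin = 10^(37/10) = 5011.872336
R^4 = 36000 * 5011.872336^2 * 0.042^2 * 33.2 / ((4*pi)^3 * 1.38e-23 * 290 * 1000000.0 * 17)
R^4 = 3.92269e20 m^4
R_max = (3.92269e20)^(1/4) = 140733.0 m = 140.7 km

140.7 km


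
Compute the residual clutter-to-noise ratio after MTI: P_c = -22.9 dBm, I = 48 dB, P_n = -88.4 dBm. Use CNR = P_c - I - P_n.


CNR = -22.9 - 48 - (-88.4) = 17.5 dB

17.5 dB


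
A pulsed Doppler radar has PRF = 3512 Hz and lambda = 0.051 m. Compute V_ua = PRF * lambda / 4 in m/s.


V_ua = 3512 * 0.051 / 4 = 44.8 m/s

44.8 m/s


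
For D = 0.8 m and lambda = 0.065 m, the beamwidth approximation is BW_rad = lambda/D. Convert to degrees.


BW_rad = 0.065 / 0.8 = 0.08125
BW_deg = 4.66 degrees

4.66 degrees


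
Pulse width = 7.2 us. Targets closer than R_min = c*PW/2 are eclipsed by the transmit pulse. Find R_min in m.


R_min = 3e8 * 7.2e-6 / 2 = 1080.0 m

1080.0 m


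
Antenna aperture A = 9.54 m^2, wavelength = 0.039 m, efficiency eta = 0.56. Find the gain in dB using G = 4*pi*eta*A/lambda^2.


G_linear = 4*pi*0.56*9.54/0.039^2 = 44138.45
G_dB = 10*log10(44138.45) = 46.4 dB

46.4 dB


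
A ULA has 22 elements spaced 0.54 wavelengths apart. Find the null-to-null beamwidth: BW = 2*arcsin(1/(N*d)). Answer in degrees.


1/(N*d) = 1/(22*0.54) = 0.084175
BW = 2*arcsin(0.084175) = 9.7 degrees

9.7 degrees


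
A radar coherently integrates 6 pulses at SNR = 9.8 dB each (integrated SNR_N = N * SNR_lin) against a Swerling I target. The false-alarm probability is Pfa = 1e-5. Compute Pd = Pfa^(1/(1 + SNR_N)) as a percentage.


SNR_lin = 10^(9.8/10) = 9.54993
SNR_N = 6 * 9.54993 = 57.29958
1/(1 + SNR_N) = 1/58.29958 = 0.0171528
Pd = (1e-5)^0.0171528 = 0.8208
Pd = 82.1%

82.1%


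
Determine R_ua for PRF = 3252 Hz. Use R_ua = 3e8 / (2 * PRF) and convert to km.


R_ua = 3e8 / (2 * 3252) = 46125.5 m = 46.1 km

46.1 km


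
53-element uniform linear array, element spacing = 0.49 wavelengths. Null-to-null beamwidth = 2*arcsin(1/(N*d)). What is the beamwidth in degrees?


1/(N*d) = 1/(53*0.49) = 0.038506
BW = 2*arcsin(0.038506) = 4.4 degrees

4.4 degrees


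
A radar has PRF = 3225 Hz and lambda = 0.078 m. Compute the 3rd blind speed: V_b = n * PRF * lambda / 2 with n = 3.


V_blind = 3 * 3225 * 0.078 / 2 = 377.3 m/s

377.3 m/s


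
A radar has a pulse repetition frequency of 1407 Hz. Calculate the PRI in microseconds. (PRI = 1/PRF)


PRI = 1/1407 = 0.0007107321 s = 710.7 us

710.7 us


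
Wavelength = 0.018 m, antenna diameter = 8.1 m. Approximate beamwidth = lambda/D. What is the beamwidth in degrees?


BW_rad = 0.018 / 8.1 = 0.002222
BW_deg = 0.13 degrees

0.13 degrees


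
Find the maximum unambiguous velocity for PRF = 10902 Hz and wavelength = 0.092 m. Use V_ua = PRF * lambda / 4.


V_ua = 10902 * 0.092 / 4 = 250.7 m/s

250.7 m/s


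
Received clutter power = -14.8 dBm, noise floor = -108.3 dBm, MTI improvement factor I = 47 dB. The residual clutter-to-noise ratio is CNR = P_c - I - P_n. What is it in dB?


CNR = -14.8 - 47 - (-108.3) = 46.5 dB

46.5 dB


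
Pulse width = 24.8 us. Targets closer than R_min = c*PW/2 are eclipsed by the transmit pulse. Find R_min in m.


R_min = 3e8 * 24.8e-6 / 2 = 3720.0 m

3720.0 m


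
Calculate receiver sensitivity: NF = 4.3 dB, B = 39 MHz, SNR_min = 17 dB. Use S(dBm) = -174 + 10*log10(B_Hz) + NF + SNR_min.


10*log10(39000000.0) = 75.91
S = -174 + 75.91 + 4.3 + 17 = -76.8 dBm

-76.8 dBm


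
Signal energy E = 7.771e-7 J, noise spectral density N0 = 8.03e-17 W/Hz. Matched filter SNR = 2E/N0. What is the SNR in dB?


SNR_lin = 2 * 7.771e-7 / 8.03e-17 = 1.935e10
SNR_dB = 10*log10(1.935e10) = 102.9 dB

102.9 dB


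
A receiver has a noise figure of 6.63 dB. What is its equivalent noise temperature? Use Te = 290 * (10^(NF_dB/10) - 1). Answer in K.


NF_lin = 10^(6.63/10) = 4.602566
Te = 290 * (4.602566 - 1) = 1044.7 K

1044.7 K


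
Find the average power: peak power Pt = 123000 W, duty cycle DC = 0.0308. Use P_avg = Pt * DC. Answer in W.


P_avg = 123000 * 0.0308 = 3788.4 W

3788.4 W


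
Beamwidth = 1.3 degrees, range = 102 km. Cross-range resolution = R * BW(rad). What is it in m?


BW_rad = 0.02268928
CR = 102000 * 0.02268928 = 2314.3 m

2314.3 m


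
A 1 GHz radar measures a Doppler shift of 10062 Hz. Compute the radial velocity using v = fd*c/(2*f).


v = 10062 * 3e8 / (2 * 1000000000.0) = 1509.3 m/s

1509.3 m/s


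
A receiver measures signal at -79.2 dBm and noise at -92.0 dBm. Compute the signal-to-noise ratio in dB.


SNR = -79.2 - (-92.0) = 12.8 dB

12.8 dB


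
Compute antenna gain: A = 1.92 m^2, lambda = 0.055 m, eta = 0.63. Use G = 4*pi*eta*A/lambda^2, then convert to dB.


G_linear = 4*pi*0.63*1.92/0.055^2 = 5024.89
G_dB = 10*log10(5024.89) = 37.0 dB

37.0 dB


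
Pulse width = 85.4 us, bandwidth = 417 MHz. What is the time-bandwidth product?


TBP = 85.4 * 417 = 35611.8

35611.8


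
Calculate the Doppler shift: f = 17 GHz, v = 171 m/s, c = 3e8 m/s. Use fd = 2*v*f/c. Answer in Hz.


fd = 2 * 171 * 17000000000.0 / 3e8 = 19380.0 Hz

19380.0 Hz


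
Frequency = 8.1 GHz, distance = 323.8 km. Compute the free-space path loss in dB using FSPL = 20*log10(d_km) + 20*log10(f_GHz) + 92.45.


20*log10(323.8) = 50.21
20*log10(8.1) = 18.17
FSPL = 160.8 dB

160.8 dB


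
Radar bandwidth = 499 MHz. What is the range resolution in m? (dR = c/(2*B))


dR = 3e8 / (2 * 499000000.0) = 0.3 m

0.3 m


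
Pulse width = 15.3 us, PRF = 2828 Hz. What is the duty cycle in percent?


DC = 15.3e-6 * 2828 * 100 = 4.33%

4.33%


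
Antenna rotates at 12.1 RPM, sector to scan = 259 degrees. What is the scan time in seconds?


t = 259 / (12.1 * 360) * 60 = 3.57 s

3.57 s


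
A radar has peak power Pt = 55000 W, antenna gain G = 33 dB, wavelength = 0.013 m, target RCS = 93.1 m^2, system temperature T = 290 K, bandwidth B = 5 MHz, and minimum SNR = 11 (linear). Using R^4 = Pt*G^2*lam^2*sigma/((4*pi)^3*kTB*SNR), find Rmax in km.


G_lin = 10^(33/10) = 1995.262315
R^4 = 55000 * 1995.262315^2 * 0.013^2 * 93.1 / ((4*pi)^3 * 1.38e-23 * 290 * 5000000.0 * 11)
R^4 = 7.88732e18 m^4
R_max = (7.88732e18)^(1/4) = 52994.7 m = 53.0 km

53.0 km


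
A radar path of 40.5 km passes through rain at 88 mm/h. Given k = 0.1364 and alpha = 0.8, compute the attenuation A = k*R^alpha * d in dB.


gamma = 0.1364 * 88^0.8 = 4.902307 dB/km
A = 4.902307 * 40.5 = 198.54 dB

198.54 dB


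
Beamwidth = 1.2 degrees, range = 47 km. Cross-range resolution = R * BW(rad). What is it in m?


BW_rad = 0.020943951
CR = 47000 * 0.020943951 = 984.4 m

984.4 m


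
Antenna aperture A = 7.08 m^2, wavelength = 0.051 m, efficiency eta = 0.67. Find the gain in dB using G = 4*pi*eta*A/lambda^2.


G_linear = 4*pi*0.67*7.08/0.051^2 = 22918.05
G_dB = 10*log10(22918.05) = 43.6 dB

43.6 dB


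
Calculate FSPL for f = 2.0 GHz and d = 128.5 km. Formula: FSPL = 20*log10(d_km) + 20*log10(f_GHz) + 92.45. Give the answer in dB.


20*log10(128.5) = 42.18
20*log10(2.0) = 6.02
FSPL = 140.6 dB

140.6 dB


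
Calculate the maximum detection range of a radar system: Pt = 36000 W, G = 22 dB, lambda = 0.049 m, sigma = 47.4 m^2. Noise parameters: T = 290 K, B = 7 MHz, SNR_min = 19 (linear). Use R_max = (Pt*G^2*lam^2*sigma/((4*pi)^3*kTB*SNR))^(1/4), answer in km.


G_lin = 10^(22/10) = 158.489319
R^4 = 36000 * 158.489319^2 * 0.049^2 * 47.4 / ((4*pi)^3 * 1.38e-23 * 290 * 7000000.0 * 19)
R^4 = 9.74349e16 m^4
R_max = (9.74349e16)^(1/4) = 17667.6 m = 17.7 km

17.7 km


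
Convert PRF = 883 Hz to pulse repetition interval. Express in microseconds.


PRI = 1/883 = 0.0011325028 s = 1132.5 us

1132.5 us


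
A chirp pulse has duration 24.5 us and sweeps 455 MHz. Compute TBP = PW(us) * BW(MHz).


TBP = 24.5 * 455 = 11147.5

11147.5


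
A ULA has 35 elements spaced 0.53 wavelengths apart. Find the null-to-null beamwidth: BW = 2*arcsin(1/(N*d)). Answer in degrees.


1/(N*d) = 1/(35*0.53) = 0.053908
BW = 2*arcsin(0.053908) = 6.2 degrees

6.2 degrees


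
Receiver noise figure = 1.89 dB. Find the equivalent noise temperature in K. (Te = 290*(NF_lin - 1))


NF_lin = 10^(1.89/10) = 1.545254
Te = 290 * (1.545254 - 1) = 158.1 K

158.1 K


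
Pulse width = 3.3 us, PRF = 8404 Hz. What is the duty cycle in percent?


DC = 3.3e-6 * 8404 * 100 = 2.77%

2.77%


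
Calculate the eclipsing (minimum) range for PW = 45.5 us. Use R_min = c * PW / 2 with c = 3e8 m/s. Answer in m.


R_min = 3e8 * 45.5e-6 / 2 = 6825.0 m

6825.0 m


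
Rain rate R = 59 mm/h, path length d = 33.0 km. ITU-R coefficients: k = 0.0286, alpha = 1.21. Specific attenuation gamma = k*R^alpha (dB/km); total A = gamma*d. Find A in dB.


gamma = 0.0286 * 59^1.21 = 3.972802 dB/km
A = 3.972802 * 33.0 = 131.1 dB

131.1 dB


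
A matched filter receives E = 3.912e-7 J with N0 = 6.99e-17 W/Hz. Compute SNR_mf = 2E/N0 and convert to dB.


SNR_lin = 2 * 3.912e-7 / 6.99e-17 = 1.119e10
SNR_dB = 10*log10(1.119e10) = 100.5 dB

100.5 dB
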